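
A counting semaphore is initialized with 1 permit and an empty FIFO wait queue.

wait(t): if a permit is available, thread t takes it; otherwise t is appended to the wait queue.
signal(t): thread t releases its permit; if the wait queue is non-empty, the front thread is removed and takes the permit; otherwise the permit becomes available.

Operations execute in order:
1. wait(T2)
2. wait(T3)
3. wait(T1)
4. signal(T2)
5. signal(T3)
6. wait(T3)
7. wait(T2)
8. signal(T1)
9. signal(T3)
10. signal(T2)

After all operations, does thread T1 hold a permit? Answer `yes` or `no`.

Answer: no

Derivation:
Step 1: wait(T2) -> count=0 queue=[] holders={T2}
Step 2: wait(T3) -> count=0 queue=[T3] holders={T2}
Step 3: wait(T1) -> count=0 queue=[T3,T1] holders={T2}
Step 4: signal(T2) -> count=0 queue=[T1] holders={T3}
Step 5: signal(T3) -> count=0 queue=[] holders={T1}
Step 6: wait(T3) -> count=0 queue=[T3] holders={T1}
Step 7: wait(T2) -> count=0 queue=[T3,T2] holders={T1}
Step 8: signal(T1) -> count=0 queue=[T2] holders={T3}
Step 9: signal(T3) -> count=0 queue=[] holders={T2}
Step 10: signal(T2) -> count=1 queue=[] holders={none}
Final holders: {none} -> T1 not in holders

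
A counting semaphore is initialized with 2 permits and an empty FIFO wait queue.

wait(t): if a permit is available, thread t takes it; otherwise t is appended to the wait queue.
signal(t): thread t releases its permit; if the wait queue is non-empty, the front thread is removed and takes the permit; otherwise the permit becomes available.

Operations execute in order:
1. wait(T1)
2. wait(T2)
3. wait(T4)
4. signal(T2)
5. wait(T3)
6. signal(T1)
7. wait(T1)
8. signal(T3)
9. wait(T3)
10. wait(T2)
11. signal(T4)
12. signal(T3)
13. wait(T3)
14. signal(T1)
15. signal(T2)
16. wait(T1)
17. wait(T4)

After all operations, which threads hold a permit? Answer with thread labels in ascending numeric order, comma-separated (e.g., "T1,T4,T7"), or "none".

Answer: T1,T3

Derivation:
Step 1: wait(T1) -> count=1 queue=[] holders={T1}
Step 2: wait(T2) -> count=0 queue=[] holders={T1,T2}
Step 3: wait(T4) -> count=0 queue=[T4] holders={T1,T2}
Step 4: signal(T2) -> count=0 queue=[] holders={T1,T4}
Step 5: wait(T3) -> count=0 queue=[T3] holders={T1,T4}
Step 6: signal(T1) -> count=0 queue=[] holders={T3,T4}
Step 7: wait(T1) -> count=0 queue=[T1] holders={T3,T4}
Step 8: signal(T3) -> count=0 queue=[] holders={T1,T4}
Step 9: wait(T3) -> count=0 queue=[T3] holders={T1,T4}
Step 10: wait(T2) -> count=0 queue=[T3,T2] holders={T1,T4}
Step 11: signal(T4) -> count=0 queue=[T2] holders={T1,T3}
Step 12: signal(T3) -> count=0 queue=[] holders={T1,T2}
Step 13: wait(T3) -> count=0 queue=[T3] holders={T1,T2}
Step 14: signal(T1) -> count=0 queue=[] holders={T2,T3}
Step 15: signal(T2) -> count=1 queue=[] holders={T3}
Step 16: wait(T1) -> count=0 queue=[] holders={T1,T3}
Step 17: wait(T4) -> count=0 queue=[T4] holders={T1,T3}
Final holders: T1,T3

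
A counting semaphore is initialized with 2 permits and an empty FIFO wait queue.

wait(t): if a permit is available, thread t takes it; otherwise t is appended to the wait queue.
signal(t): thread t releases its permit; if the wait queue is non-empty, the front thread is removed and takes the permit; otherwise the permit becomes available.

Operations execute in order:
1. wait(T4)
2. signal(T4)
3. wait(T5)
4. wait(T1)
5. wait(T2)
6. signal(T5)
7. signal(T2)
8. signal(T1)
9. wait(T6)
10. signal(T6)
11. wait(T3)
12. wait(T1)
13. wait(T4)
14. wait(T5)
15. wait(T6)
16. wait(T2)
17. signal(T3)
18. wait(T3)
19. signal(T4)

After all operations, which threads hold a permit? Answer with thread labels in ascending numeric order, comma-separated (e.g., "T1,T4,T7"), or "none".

Answer: T1,T5

Derivation:
Step 1: wait(T4) -> count=1 queue=[] holders={T4}
Step 2: signal(T4) -> count=2 queue=[] holders={none}
Step 3: wait(T5) -> count=1 queue=[] holders={T5}
Step 4: wait(T1) -> count=0 queue=[] holders={T1,T5}
Step 5: wait(T2) -> count=0 queue=[T2] holders={T1,T5}
Step 6: signal(T5) -> count=0 queue=[] holders={T1,T2}
Step 7: signal(T2) -> count=1 queue=[] holders={T1}
Step 8: signal(T1) -> count=2 queue=[] holders={none}
Step 9: wait(T6) -> count=1 queue=[] holders={T6}
Step 10: signal(T6) -> count=2 queue=[] holders={none}
Step 11: wait(T3) -> count=1 queue=[] holders={T3}
Step 12: wait(T1) -> count=0 queue=[] holders={T1,T3}
Step 13: wait(T4) -> count=0 queue=[T4] holders={T1,T3}
Step 14: wait(T5) -> count=0 queue=[T4,T5] holders={T1,T3}
Step 15: wait(T6) -> count=0 queue=[T4,T5,T6] holders={T1,T3}
Step 16: wait(T2) -> count=0 queue=[T4,T5,T6,T2] holders={T1,T3}
Step 17: signal(T3) -> count=0 queue=[T5,T6,T2] holders={T1,T4}
Step 18: wait(T3) -> count=0 queue=[T5,T6,T2,T3] holders={T1,T4}
Step 19: signal(T4) -> count=0 queue=[T6,T2,T3] holders={T1,T5}
Final holders: T1,T5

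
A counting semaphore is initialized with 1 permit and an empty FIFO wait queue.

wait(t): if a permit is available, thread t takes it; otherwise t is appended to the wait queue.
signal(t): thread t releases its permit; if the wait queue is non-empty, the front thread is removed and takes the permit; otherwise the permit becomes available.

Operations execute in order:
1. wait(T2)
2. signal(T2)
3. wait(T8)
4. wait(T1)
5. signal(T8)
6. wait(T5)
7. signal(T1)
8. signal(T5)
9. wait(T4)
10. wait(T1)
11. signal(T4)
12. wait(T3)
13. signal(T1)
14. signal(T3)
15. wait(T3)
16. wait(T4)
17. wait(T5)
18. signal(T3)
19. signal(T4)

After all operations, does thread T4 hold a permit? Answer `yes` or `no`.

Answer: no

Derivation:
Step 1: wait(T2) -> count=0 queue=[] holders={T2}
Step 2: signal(T2) -> count=1 queue=[] holders={none}
Step 3: wait(T8) -> count=0 queue=[] holders={T8}
Step 4: wait(T1) -> count=0 queue=[T1] holders={T8}
Step 5: signal(T8) -> count=0 queue=[] holders={T1}
Step 6: wait(T5) -> count=0 queue=[T5] holders={T1}
Step 7: signal(T1) -> count=0 queue=[] holders={T5}
Step 8: signal(T5) -> count=1 queue=[] holders={none}
Step 9: wait(T4) -> count=0 queue=[] holders={T4}
Step 10: wait(T1) -> count=0 queue=[T1] holders={T4}
Step 11: signal(T4) -> count=0 queue=[] holders={T1}
Step 12: wait(T3) -> count=0 queue=[T3] holders={T1}
Step 13: signal(T1) -> count=0 queue=[] holders={T3}
Step 14: signal(T3) -> count=1 queue=[] holders={none}
Step 15: wait(T3) -> count=0 queue=[] holders={T3}
Step 16: wait(T4) -> count=0 queue=[T4] holders={T3}
Step 17: wait(T5) -> count=0 queue=[T4,T5] holders={T3}
Step 18: signal(T3) -> count=0 queue=[T5] holders={T4}
Step 19: signal(T4) -> count=0 queue=[] holders={T5}
Final holders: {T5} -> T4 not in holders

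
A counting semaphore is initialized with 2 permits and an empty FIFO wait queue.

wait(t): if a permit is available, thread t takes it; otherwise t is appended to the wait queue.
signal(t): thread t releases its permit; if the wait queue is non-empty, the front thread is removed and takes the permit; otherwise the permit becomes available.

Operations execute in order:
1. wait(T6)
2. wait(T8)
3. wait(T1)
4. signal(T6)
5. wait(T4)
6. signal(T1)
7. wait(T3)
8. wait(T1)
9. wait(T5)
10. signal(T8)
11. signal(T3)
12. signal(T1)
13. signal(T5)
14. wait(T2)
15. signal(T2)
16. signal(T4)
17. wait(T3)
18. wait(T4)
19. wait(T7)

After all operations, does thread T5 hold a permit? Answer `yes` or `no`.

Step 1: wait(T6) -> count=1 queue=[] holders={T6}
Step 2: wait(T8) -> count=0 queue=[] holders={T6,T8}
Step 3: wait(T1) -> count=0 queue=[T1] holders={T6,T8}
Step 4: signal(T6) -> count=0 queue=[] holders={T1,T8}
Step 5: wait(T4) -> count=0 queue=[T4] holders={T1,T8}
Step 6: signal(T1) -> count=0 queue=[] holders={T4,T8}
Step 7: wait(T3) -> count=0 queue=[T3] holders={T4,T8}
Step 8: wait(T1) -> count=0 queue=[T3,T1] holders={T4,T8}
Step 9: wait(T5) -> count=0 queue=[T3,T1,T5] holders={T4,T8}
Step 10: signal(T8) -> count=0 queue=[T1,T5] holders={T3,T4}
Step 11: signal(T3) -> count=0 queue=[T5] holders={T1,T4}
Step 12: signal(T1) -> count=0 queue=[] holders={T4,T5}
Step 13: signal(T5) -> count=1 queue=[] holders={T4}
Step 14: wait(T2) -> count=0 queue=[] holders={T2,T4}
Step 15: signal(T2) -> count=1 queue=[] holders={T4}
Step 16: signal(T4) -> count=2 queue=[] holders={none}
Step 17: wait(T3) -> count=1 queue=[] holders={T3}
Step 18: wait(T4) -> count=0 queue=[] holders={T3,T4}
Step 19: wait(T7) -> count=0 queue=[T7] holders={T3,T4}
Final holders: {T3,T4} -> T5 not in holders

Answer: no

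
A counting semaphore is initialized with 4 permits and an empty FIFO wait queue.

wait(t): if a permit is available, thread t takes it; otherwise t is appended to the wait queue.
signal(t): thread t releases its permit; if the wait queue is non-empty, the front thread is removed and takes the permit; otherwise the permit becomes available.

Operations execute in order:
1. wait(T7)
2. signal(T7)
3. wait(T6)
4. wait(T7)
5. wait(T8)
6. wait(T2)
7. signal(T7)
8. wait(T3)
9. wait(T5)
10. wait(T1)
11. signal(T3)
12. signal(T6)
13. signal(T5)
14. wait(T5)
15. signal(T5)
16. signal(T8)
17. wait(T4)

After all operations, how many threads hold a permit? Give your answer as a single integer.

Answer: 3

Derivation:
Step 1: wait(T7) -> count=3 queue=[] holders={T7}
Step 2: signal(T7) -> count=4 queue=[] holders={none}
Step 3: wait(T6) -> count=3 queue=[] holders={T6}
Step 4: wait(T7) -> count=2 queue=[] holders={T6,T7}
Step 5: wait(T8) -> count=1 queue=[] holders={T6,T7,T8}
Step 6: wait(T2) -> count=0 queue=[] holders={T2,T6,T7,T8}
Step 7: signal(T7) -> count=1 queue=[] holders={T2,T6,T8}
Step 8: wait(T3) -> count=0 queue=[] holders={T2,T3,T6,T8}
Step 9: wait(T5) -> count=0 queue=[T5] holders={T2,T3,T6,T8}
Step 10: wait(T1) -> count=0 queue=[T5,T1] holders={T2,T3,T6,T8}
Step 11: signal(T3) -> count=0 queue=[T1] holders={T2,T5,T6,T8}
Step 12: signal(T6) -> count=0 queue=[] holders={T1,T2,T5,T8}
Step 13: signal(T5) -> count=1 queue=[] holders={T1,T2,T8}
Step 14: wait(T5) -> count=0 queue=[] holders={T1,T2,T5,T8}
Step 15: signal(T5) -> count=1 queue=[] holders={T1,T2,T8}
Step 16: signal(T8) -> count=2 queue=[] holders={T1,T2}
Step 17: wait(T4) -> count=1 queue=[] holders={T1,T2,T4}
Final holders: {T1,T2,T4} -> 3 thread(s)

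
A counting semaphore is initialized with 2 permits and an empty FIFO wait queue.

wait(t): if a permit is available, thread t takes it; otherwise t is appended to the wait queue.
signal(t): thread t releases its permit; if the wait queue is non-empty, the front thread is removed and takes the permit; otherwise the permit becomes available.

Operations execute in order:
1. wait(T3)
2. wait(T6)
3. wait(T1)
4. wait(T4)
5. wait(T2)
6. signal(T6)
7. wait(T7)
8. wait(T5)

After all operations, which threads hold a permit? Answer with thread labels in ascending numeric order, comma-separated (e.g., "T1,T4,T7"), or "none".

Answer: T1,T3

Derivation:
Step 1: wait(T3) -> count=1 queue=[] holders={T3}
Step 2: wait(T6) -> count=0 queue=[] holders={T3,T6}
Step 3: wait(T1) -> count=0 queue=[T1] holders={T3,T6}
Step 4: wait(T4) -> count=0 queue=[T1,T4] holders={T3,T6}
Step 5: wait(T2) -> count=0 queue=[T1,T4,T2] holders={T3,T6}
Step 6: signal(T6) -> count=0 queue=[T4,T2] holders={T1,T3}
Step 7: wait(T7) -> count=0 queue=[T4,T2,T7] holders={T1,T3}
Step 8: wait(T5) -> count=0 queue=[T4,T2,T7,T5] holders={T1,T3}
Final holders: T1,T3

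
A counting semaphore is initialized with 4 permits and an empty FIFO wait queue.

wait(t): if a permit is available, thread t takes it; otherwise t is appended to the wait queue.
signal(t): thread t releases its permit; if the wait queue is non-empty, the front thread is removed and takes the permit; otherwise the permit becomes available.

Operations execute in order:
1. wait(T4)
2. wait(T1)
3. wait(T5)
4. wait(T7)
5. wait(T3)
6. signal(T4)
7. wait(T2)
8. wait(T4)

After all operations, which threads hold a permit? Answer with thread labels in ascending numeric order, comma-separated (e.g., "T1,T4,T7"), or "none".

Answer: T1,T3,T5,T7

Derivation:
Step 1: wait(T4) -> count=3 queue=[] holders={T4}
Step 2: wait(T1) -> count=2 queue=[] holders={T1,T4}
Step 3: wait(T5) -> count=1 queue=[] holders={T1,T4,T5}
Step 4: wait(T7) -> count=0 queue=[] holders={T1,T4,T5,T7}
Step 5: wait(T3) -> count=0 queue=[T3] holders={T1,T4,T5,T7}
Step 6: signal(T4) -> count=0 queue=[] holders={T1,T3,T5,T7}
Step 7: wait(T2) -> count=0 queue=[T2] holders={T1,T3,T5,T7}
Step 8: wait(T4) -> count=0 queue=[T2,T4] holders={T1,T3,T5,T7}
Final holders: T1,T3,T5,T7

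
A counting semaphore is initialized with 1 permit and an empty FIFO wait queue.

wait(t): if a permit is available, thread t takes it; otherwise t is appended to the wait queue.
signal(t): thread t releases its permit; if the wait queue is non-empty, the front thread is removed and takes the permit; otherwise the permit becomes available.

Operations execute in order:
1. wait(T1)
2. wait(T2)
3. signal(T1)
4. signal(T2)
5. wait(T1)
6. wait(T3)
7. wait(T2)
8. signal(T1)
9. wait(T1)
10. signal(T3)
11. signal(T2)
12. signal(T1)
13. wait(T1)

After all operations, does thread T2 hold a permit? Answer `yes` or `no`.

Answer: no

Derivation:
Step 1: wait(T1) -> count=0 queue=[] holders={T1}
Step 2: wait(T2) -> count=0 queue=[T2] holders={T1}
Step 3: signal(T1) -> count=0 queue=[] holders={T2}
Step 4: signal(T2) -> count=1 queue=[] holders={none}
Step 5: wait(T1) -> count=0 queue=[] holders={T1}
Step 6: wait(T3) -> count=0 queue=[T3] holders={T1}
Step 7: wait(T2) -> count=0 queue=[T3,T2] holders={T1}
Step 8: signal(T1) -> count=0 queue=[T2] holders={T3}
Step 9: wait(T1) -> count=0 queue=[T2,T1] holders={T3}
Step 10: signal(T3) -> count=0 queue=[T1] holders={T2}
Step 11: signal(T2) -> count=0 queue=[] holders={T1}
Step 12: signal(T1) -> count=1 queue=[] holders={none}
Step 13: wait(T1) -> count=0 queue=[] holders={T1}
Final holders: {T1} -> T2 not in holders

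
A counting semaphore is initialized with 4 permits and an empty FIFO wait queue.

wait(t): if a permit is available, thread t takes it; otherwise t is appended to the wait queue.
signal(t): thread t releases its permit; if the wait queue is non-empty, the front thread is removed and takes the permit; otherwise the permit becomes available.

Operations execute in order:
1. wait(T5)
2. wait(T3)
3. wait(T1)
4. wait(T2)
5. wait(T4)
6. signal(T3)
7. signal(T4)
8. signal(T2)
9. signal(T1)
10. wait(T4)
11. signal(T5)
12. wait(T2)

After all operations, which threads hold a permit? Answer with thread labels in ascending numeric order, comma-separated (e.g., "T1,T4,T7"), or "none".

Step 1: wait(T5) -> count=3 queue=[] holders={T5}
Step 2: wait(T3) -> count=2 queue=[] holders={T3,T5}
Step 3: wait(T1) -> count=1 queue=[] holders={T1,T3,T5}
Step 4: wait(T2) -> count=0 queue=[] holders={T1,T2,T3,T5}
Step 5: wait(T4) -> count=0 queue=[T4] holders={T1,T2,T3,T5}
Step 6: signal(T3) -> count=0 queue=[] holders={T1,T2,T4,T5}
Step 7: signal(T4) -> count=1 queue=[] holders={T1,T2,T5}
Step 8: signal(T2) -> count=2 queue=[] holders={T1,T5}
Step 9: signal(T1) -> count=3 queue=[] holders={T5}
Step 10: wait(T4) -> count=2 queue=[] holders={T4,T5}
Step 11: signal(T5) -> count=3 queue=[] holders={T4}
Step 12: wait(T2) -> count=2 queue=[] holders={T2,T4}
Final holders: T2,T4

Answer: T2,T4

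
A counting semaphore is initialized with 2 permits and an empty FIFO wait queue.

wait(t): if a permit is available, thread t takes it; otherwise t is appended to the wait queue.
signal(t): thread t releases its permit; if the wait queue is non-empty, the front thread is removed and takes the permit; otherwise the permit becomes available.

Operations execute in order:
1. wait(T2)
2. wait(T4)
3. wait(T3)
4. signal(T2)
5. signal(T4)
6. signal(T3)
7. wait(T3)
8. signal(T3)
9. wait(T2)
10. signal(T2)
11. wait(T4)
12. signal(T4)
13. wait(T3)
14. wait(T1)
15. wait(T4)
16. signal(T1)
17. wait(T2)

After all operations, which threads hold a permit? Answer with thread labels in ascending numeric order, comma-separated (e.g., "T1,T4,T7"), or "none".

Step 1: wait(T2) -> count=1 queue=[] holders={T2}
Step 2: wait(T4) -> count=0 queue=[] holders={T2,T4}
Step 3: wait(T3) -> count=0 queue=[T3] holders={T2,T4}
Step 4: signal(T2) -> count=0 queue=[] holders={T3,T4}
Step 5: signal(T4) -> count=1 queue=[] holders={T3}
Step 6: signal(T3) -> count=2 queue=[] holders={none}
Step 7: wait(T3) -> count=1 queue=[] holders={T3}
Step 8: signal(T3) -> count=2 queue=[] holders={none}
Step 9: wait(T2) -> count=1 queue=[] holders={T2}
Step 10: signal(T2) -> count=2 queue=[] holders={none}
Step 11: wait(T4) -> count=1 queue=[] holders={T4}
Step 12: signal(T4) -> count=2 queue=[] holders={none}
Step 13: wait(T3) -> count=1 queue=[] holders={T3}
Step 14: wait(T1) -> count=0 queue=[] holders={T1,T3}
Step 15: wait(T4) -> count=0 queue=[T4] holders={T1,T3}
Step 16: signal(T1) -> count=0 queue=[] holders={T3,T4}
Step 17: wait(T2) -> count=0 queue=[T2] holders={T3,T4}
Final holders: T3,T4

Answer: T3,T4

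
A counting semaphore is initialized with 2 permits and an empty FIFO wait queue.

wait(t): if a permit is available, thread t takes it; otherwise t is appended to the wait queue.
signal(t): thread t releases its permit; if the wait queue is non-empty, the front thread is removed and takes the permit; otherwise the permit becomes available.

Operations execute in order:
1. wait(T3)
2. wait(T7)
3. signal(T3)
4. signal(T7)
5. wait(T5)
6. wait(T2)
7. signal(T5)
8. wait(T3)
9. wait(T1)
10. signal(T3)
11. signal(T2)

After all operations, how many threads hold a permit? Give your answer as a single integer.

Step 1: wait(T3) -> count=1 queue=[] holders={T3}
Step 2: wait(T7) -> count=0 queue=[] holders={T3,T7}
Step 3: signal(T3) -> count=1 queue=[] holders={T7}
Step 4: signal(T7) -> count=2 queue=[] holders={none}
Step 5: wait(T5) -> count=1 queue=[] holders={T5}
Step 6: wait(T2) -> count=0 queue=[] holders={T2,T5}
Step 7: signal(T5) -> count=1 queue=[] holders={T2}
Step 8: wait(T3) -> count=0 queue=[] holders={T2,T3}
Step 9: wait(T1) -> count=0 queue=[T1] holders={T2,T3}
Step 10: signal(T3) -> count=0 queue=[] holders={T1,T2}
Step 11: signal(T2) -> count=1 queue=[] holders={T1}
Final holders: {T1} -> 1 thread(s)

Answer: 1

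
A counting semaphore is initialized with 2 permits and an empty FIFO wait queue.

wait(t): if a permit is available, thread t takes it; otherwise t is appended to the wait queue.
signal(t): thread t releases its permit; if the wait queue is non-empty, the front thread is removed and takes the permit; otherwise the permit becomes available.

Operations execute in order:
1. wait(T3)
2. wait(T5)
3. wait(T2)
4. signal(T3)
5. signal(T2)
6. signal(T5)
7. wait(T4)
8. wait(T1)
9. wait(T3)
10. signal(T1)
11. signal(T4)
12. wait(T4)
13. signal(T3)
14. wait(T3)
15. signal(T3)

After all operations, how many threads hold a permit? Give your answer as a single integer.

Step 1: wait(T3) -> count=1 queue=[] holders={T3}
Step 2: wait(T5) -> count=0 queue=[] holders={T3,T5}
Step 3: wait(T2) -> count=0 queue=[T2] holders={T3,T5}
Step 4: signal(T3) -> count=0 queue=[] holders={T2,T5}
Step 5: signal(T2) -> count=1 queue=[] holders={T5}
Step 6: signal(T5) -> count=2 queue=[] holders={none}
Step 7: wait(T4) -> count=1 queue=[] holders={T4}
Step 8: wait(T1) -> count=0 queue=[] holders={T1,T4}
Step 9: wait(T3) -> count=0 queue=[T3] holders={T1,T4}
Step 10: signal(T1) -> count=0 queue=[] holders={T3,T4}
Step 11: signal(T4) -> count=1 queue=[] holders={T3}
Step 12: wait(T4) -> count=0 queue=[] holders={T3,T4}
Step 13: signal(T3) -> count=1 queue=[] holders={T4}
Step 14: wait(T3) -> count=0 queue=[] holders={T3,T4}
Step 15: signal(T3) -> count=1 queue=[] holders={T4}
Final holders: {T4} -> 1 thread(s)

Answer: 1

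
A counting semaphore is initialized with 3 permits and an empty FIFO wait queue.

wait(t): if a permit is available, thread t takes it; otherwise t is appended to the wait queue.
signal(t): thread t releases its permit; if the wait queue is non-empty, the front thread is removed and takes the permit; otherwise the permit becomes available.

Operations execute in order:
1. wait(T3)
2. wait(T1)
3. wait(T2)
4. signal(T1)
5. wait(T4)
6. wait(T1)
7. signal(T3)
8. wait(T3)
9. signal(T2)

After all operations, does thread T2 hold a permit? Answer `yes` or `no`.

Step 1: wait(T3) -> count=2 queue=[] holders={T3}
Step 2: wait(T1) -> count=1 queue=[] holders={T1,T3}
Step 3: wait(T2) -> count=0 queue=[] holders={T1,T2,T3}
Step 4: signal(T1) -> count=1 queue=[] holders={T2,T3}
Step 5: wait(T4) -> count=0 queue=[] holders={T2,T3,T4}
Step 6: wait(T1) -> count=0 queue=[T1] holders={T2,T3,T4}
Step 7: signal(T3) -> count=0 queue=[] holders={T1,T2,T4}
Step 8: wait(T3) -> count=0 queue=[T3] holders={T1,T2,T4}
Step 9: signal(T2) -> count=0 queue=[] holders={T1,T3,T4}
Final holders: {T1,T3,T4} -> T2 not in holders

Answer: no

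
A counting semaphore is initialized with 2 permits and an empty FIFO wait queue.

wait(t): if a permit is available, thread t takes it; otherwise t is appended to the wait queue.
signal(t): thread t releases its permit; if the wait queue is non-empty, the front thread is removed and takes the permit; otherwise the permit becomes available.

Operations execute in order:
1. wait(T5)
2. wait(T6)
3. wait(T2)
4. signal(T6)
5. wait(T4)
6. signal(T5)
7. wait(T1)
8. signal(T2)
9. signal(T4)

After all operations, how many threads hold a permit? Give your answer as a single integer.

Step 1: wait(T5) -> count=1 queue=[] holders={T5}
Step 2: wait(T6) -> count=0 queue=[] holders={T5,T6}
Step 3: wait(T2) -> count=0 queue=[T2] holders={T5,T6}
Step 4: signal(T6) -> count=0 queue=[] holders={T2,T5}
Step 5: wait(T4) -> count=0 queue=[T4] holders={T2,T5}
Step 6: signal(T5) -> count=0 queue=[] holders={T2,T4}
Step 7: wait(T1) -> count=0 queue=[T1] holders={T2,T4}
Step 8: signal(T2) -> count=0 queue=[] holders={T1,T4}
Step 9: signal(T4) -> count=1 queue=[] holders={T1}
Final holders: {T1} -> 1 thread(s)

Answer: 1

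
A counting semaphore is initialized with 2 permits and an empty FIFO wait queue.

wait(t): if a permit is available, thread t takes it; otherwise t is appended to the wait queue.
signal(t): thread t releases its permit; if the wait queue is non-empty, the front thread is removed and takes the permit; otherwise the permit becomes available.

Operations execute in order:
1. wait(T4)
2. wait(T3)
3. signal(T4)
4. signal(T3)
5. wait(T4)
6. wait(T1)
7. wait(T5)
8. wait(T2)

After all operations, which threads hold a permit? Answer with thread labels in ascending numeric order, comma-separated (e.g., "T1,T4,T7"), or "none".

Step 1: wait(T4) -> count=1 queue=[] holders={T4}
Step 2: wait(T3) -> count=0 queue=[] holders={T3,T4}
Step 3: signal(T4) -> count=1 queue=[] holders={T3}
Step 4: signal(T3) -> count=2 queue=[] holders={none}
Step 5: wait(T4) -> count=1 queue=[] holders={T4}
Step 6: wait(T1) -> count=0 queue=[] holders={T1,T4}
Step 7: wait(T5) -> count=0 queue=[T5] holders={T1,T4}
Step 8: wait(T2) -> count=0 queue=[T5,T2] holders={T1,T4}
Final holders: T1,T4

Answer: T1,T4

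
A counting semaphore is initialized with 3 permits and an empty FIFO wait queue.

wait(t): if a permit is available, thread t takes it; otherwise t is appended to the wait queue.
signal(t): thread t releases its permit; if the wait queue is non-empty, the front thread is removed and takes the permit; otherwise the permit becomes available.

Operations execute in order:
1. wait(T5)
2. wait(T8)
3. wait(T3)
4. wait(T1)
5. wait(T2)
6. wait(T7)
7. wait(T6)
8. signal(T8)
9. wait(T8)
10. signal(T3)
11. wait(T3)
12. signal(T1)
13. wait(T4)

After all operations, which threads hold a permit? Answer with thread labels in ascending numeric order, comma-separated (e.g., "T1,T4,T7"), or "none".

Answer: T2,T5,T7

Derivation:
Step 1: wait(T5) -> count=2 queue=[] holders={T5}
Step 2: wait(T8) -> count=1 queue=[] holders={T5,T8}
Step 3: wait(T3) -> count=0 queue=[] holders={T3,T5,T8}
Step 4: wait(T1) -> count=0 queue=[T1] holders={T3,T5,T8}
Step 5: wait(T2) -> count=0 queue=[T1,T2] holders={T3,T5,T8}
Step 6: wait(T7) -> count=0 queue=[T1,T2,T7] holders={T3,T5,T8}
Step 7: wait(T6) -> count=0 queue=[T1,T2,T7,T6] holders={T3,T5,T8}
Step 8: signal(T8) -> count=0 queue=[T2,T7,T6] holders={T1,T3,T5}
Step 9: wait(T8) -> count=0 queue=[T2,T7,T6,T8] holders={T1,T3,T5}
Step 10: signal(T3) -> count=0 queue=[T7,T6,T8] holders={T1,T2,T5}
Step 11: wait(T3) -> count=0 queue=[T7,T6,T8,T3] holders={T1,T2,T5}
Step 12: signal(T1) -> count=0 queue=[T6,T8,T3] holders={T2,T5,T7}
Step 13: wait(T4) -> count=0 queue=[T6,T8,T3,T4] holders={T2,T5,T7}
Final holders: T2,T5,T7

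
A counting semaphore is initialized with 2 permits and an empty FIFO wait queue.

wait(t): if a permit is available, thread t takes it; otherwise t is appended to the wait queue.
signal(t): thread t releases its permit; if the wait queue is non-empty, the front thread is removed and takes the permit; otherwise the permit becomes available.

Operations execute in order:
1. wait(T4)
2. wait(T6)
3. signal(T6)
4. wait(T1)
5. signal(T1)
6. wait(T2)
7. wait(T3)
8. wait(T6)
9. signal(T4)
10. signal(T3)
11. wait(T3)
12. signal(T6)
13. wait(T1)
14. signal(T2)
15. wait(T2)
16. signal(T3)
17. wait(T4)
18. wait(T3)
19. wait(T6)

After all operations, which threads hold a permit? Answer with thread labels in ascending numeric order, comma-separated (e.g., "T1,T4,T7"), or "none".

Step 1: wait(T4) -> count=1 queue=[] holders={T4}
Step 2: wait(T6) -> count=0 queue=[] holders={T4,T6}
Step 3: signal(T6) -> count=1 queue=[] holders={T4}
Step 4: wait(T1) -> count=0 queue=[] holders={T1,T4}
Step 5: signal(T1) -> count=1 queue=[] holders={T4}
Step 6: wait(T2) -> count=0 queue=[] holders={T2,T4}
Step 7: wait(T3) -> count=0 queue=[T3] holders={T2,T4}
Step 8: wait(T6) -> count=0 queue=[T3,T6] holders={T2,T4}
Step 9: signal(T4) -> count=0 queue=[T6] holders={T2,T3}
Step 10: signal(T3) -> count=0 queue=[] holders={T2,T6}
Step 11: wait(T3) -> count=0 queue=[T3] holders={T2,T6}
Step 12: signal(T6) -> count=0 queue=[] holders={T2,T3}
Step 13: wait(T1) -> count=0 queue=[T1] holders={T2,T3}
Step 14: signal(T2) -> count=0 queue=[] holders={T1,T3}
Step 15: wait(T2) -> count=0 queue=[T2] holders={T1,T3}
Step 16: signal(T3) -> count=0 queue=[] holders={T1,T2}
Step 17: wait(T4) -> count=0 queue=[T4] holders={T1,T2}
Step 18: wait(T3) -> count=0 queue=[T4,T3] holders={T1,T2}
Step 19: wait(T6) -> count=0 queue=[T4,T3,T6] holders={T1,T2}
Final holders: T1,T2

Answer: T1,T2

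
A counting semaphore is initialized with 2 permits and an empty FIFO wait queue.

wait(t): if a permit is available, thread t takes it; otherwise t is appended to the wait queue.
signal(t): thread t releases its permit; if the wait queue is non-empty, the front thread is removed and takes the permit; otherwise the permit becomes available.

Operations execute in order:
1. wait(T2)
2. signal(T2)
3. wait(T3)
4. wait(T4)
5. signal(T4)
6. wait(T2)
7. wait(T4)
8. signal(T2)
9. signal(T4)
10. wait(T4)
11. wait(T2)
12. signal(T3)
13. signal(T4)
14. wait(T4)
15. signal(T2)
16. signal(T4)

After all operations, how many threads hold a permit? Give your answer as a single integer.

Answer: 0

Derivation:
Step 1: wait(T2) -> count=1 queue=[] holders={T2}
Step 2: signal(T2) -> count=2 queue=[] holders={none}
Step 3: wait(T3) -> count=1 queue=[] holders={T3}
Step 4: wait(T4) -> count=0 queue=[] holders={T3,T4}
Step 5: signal(T4) -> count=1 queue=[] holders={T3}
Step 6: wait(T2) -> count=0 queue=[] holders={T2,T3}
Step 7: wait(T4) -> count=0 queue=[T4] holders={T2,T3}
Step 8: signal(T2) -> count=0 queue=[] holders={T3,T4}
Step 9: signal(T4) -> count=1 queue=[] holders={T3}
Step 10: wait(T4) -> count=0 queue=[] holders={T3,T4}
Step 11: wait(T2) -> count=0 queue=[T2] holders={T3,T4}
Step 12: signal(T3) -> count=0 queue=[] holders={T2,T4}
Step 13: signal(T4) -> count=1 queue=[] holders={T2}
Step 14: wait(T4) -> count=0 queue=[] holders={T2,T4}
Step 15: signal(T2) -> count=1 queue=[] holders={T4}
Step 16: signal(T4) -> count=2 queue=[] holders={none}
Final holders: {none} -> 0 thread(s)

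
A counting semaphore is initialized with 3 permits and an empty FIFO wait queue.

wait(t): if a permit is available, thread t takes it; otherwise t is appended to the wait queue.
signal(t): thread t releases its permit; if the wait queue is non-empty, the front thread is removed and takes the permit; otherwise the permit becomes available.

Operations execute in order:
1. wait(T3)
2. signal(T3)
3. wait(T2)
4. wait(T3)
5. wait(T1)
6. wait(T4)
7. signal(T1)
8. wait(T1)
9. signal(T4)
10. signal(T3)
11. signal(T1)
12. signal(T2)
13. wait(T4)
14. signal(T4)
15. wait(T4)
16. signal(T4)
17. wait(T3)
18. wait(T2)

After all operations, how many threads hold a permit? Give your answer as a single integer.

Answer: 2

Derivation:
Step 1: wait(T3) -> count=2 queue=[] holders={T3}
Step 2: signal(T3) -> count=3 queue=[] holders={none}
Step 3: wait(T2) -> count=2 queue=[] holders={T2}
Step 4: wait(T3) -> count=1 queue=[] holders={T2,T3}
Step 5: wait(T1) -> count=0 queue=[] holders={T1,T2,T3}
Step 6: wait(T4) -> count=0 queue=[T4] holders={T1,T2,T3}
Step 7: signal(T1) -> count=0 queue=[] holders={T2,T3,T4}
Step 8: wait(T1) -> count=0 queue=[T1] holders={T2,T3,T4}
Step 9: signal(T4) -> count=0 queue=[] holders={T1,T2,T3}
Step 10: signal(T3) -> count=1 queue=[] holders={T1,T2}
Step 11: signal(T1) -> count=2 queue=[] holders={T2}
Step 12: signal(T2) -> count=3 queue=[] holders={none}
Step 13: wait(T4) -> count=2 queue=[] holders={T4}
Step 14: signal(T4) -> count=3 queue=[] holders={none}
Step 15: wait(T4) -> count=2 queue=[] holders={T4}
Step 16: signal(T4) -> count=3 queue=[] holders={none}
Step 17: wait(T3) -> count=2 queue=[] holders={T3}
Step 18: wait(T2) -> count=1 queue=[] holders={T2,T3}
Final holders: {T2,T3} -> 2 thread(s)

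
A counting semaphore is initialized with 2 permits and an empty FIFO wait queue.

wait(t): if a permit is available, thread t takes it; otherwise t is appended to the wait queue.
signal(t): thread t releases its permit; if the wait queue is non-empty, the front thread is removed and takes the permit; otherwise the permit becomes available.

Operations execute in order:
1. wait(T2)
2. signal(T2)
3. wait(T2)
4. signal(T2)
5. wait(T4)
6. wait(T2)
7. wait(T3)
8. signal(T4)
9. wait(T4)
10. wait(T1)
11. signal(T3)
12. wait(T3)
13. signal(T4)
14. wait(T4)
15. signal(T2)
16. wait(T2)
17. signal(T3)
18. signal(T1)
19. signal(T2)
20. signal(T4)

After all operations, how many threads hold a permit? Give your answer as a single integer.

Step 1: wait(T2) -> count=1 queue=[] holders={T2}
Step 2: signal(T2) -> count=2 queue=[] holders={none}
Step 3: wait(T2) -> count=1 queue=[] holders={T2}
Step 4: signal(T2) -> count=2 queue=[] holders={none}
Step 5: wait(T4) -> count=1 queue=[] holders={T4}
Step 6: wait(T2) -> count=0 queue=[] holders={T2,T4}
Step 7: wait(T3) -> count=0 queue=[T3] holders={T2,T4}
Step 8: signal(T4) -> count=0 queue=[] holders={T2,T3}
Step 9: wait(T4) -> count=0 queue=[T4] holders={T2,T3}
Step 10: wait(T1) -> count=0 queue=[T4,T1] holders={T2,T3}
Step 11: signal(T3) -> count=0 queue=[T1] holders={T2,T4}
Step 12: wait(T3) -> count=0 queue=[T1,T3] holders={T2,T4}
Step 13: signal(T4) -> count=0 queue=[T3] holders={T1,T2}
Step 14: wait(T4) -> count=0 queue=[T3,T4] holders={T1,T2}
Step 15: signal(T2) -> count=0 queue=[T4] holders={T1,T3}
Step 16: wait(T2) -> count=0 queue=[T4,T2] holders={T1,T3}
Step 17: signal(T3) -> count=0 queue=[T2] holders={T1,T4}
Step 18: signal(T1) -> count=0 queue=[] holders={T2,T4}
Step 19: signal(T2) -> count=1 queue=[] holders={T4}
Step 20: signal(T4) -> count=2 queue=[] holders={none}
Final holders: {none} -> 0 thread(s)

Answer: 0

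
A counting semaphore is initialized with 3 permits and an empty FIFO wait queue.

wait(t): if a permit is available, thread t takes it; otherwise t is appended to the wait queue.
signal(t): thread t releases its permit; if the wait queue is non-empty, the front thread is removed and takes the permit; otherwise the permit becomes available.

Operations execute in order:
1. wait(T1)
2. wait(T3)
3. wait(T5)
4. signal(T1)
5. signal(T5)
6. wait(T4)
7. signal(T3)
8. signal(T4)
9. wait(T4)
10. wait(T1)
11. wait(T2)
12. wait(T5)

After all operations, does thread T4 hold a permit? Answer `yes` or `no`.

Answer: yes

Derivation:
Step 1: wait(T1) -> count=2 queue=[] holders={T1}
Step 2: wait(T3) -> count=1 queue=[] holders={T1,T3}
Step 3: wait(T5) -> count=0 queue=[] holders={T1,T3,T5}
Step 4: signal(T1) -> count=1 queue=[] holders={T3,T5}
Step 5: signal(T5) -> count=2 queue=[] holders={T3}
Step 6: wait(T4) -> count=1 queue=[] holders={T3,T4}
Step 7: signal(T3) -> count=2 queue=[] holders={T4}
Step 8: signal(T4) -> count=3 queue=[] holders={none}
Step 9: wait(T4) -> count=2 queue=[] holders={T4}
Step 10: wait(T1) -> count=1 queue=[] holders={T1,T4}
Step 11: wait(T2) -> count=0 queue=[] holders={T1,T2,T4}
Step 12: wait(T5) -> count=0 queue=[T5] holders={T1,T2,T4}
Final holders: {T1,T2,T4} -> T4 in holders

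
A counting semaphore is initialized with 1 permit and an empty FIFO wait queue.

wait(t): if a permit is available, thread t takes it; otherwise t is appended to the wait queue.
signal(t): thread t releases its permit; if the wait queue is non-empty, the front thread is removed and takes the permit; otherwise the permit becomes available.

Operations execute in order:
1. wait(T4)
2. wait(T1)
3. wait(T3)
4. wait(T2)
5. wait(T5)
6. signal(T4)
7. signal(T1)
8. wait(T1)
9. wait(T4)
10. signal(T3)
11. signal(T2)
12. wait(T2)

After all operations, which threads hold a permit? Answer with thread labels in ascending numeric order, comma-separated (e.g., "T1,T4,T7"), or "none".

Answer: T5

Derivation:
Step 1: wait(T4) -> count=0 queue=[] holders={T4}
Step 2: wait(T1) -> count=0 queue=[T1] holders={T4}
Step 3: wait(T3) -> count=0 queue=[T1,T3] holders={T4}
Step 4: wait(T2) -> count=0 queue=[T1,T3,T2] holders={T4}
Step 5: wait(T5) -> count=0 queue=[T1,T3,T2,T5] holders={T4}
Step 6: signal(T4) -> count=0 queue=[T3,T2,T5] holders={T1}
Step 7: signal(T1) -> count=0 queue=[T2,T5] holders={T3}
Step 8: wait(T1) -> count=0 queue=[T2,T5,T1] holders={T3}
Step 9: wait(T4) -> count=0 queue=[T2,T5,T1,T4] holders={T3}
Step 10: signal(T3) -> count=0 queue=[T5,T1,T4] holders={T2}
Step 11: signal(T2) -> count=0 queue=[T1,T4] holders={T5}
Step 12: wait(T2) -> count=0 queue=[T1,T4,T2] holders={T5}
Final holders: T5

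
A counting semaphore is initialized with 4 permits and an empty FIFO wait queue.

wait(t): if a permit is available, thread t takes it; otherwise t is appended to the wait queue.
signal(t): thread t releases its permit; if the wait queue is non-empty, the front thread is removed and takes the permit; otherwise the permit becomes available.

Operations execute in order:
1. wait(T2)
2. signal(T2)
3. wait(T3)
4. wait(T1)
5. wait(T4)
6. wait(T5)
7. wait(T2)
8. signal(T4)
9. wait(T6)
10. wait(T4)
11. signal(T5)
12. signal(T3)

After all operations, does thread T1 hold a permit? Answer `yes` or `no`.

Step 1: wait(T2) -> count=3 queue=[] holders={T2}
Step 2: signal(T2) -> count=4 queue=[] holders={none}
Step 3: wait(T3) -> count=3 queue=[] holders={T3}
Step 4: wait(T1) -> count=2 queue=[] holders={T1,T3}
Step 5: wait(T4) -> count=1 queue=[] holders={T1,T3,T4}
Step 6: wait(T5) -> count=0 queue=[] holders={T1,T3,T4,T5}
Step 7: wait(T2) -> count=0 queue=[T2] holders={T1,T3,T4,T5}
Step 8: signal(T4) -> count=0 queue=[] holders={T1,T2,T3,T5}
Step 9: wait(T6) -> count=0 queue=[T6] holders={T1,T2,T3,T5}
Step 10: wait(T4) -> count=0 queue=[T6,T4] holders={T1,T2,T3,T5}
Step 11: signal(T5) -> count=0 queue=[T4] holders={T1,T2,T3,T6}
Step 12: signal(T3) -> count=0 queue=[] holders={T1,T2,T4,T6}
Final holders: {T1,T2,T4,T6} -> T1 in holders

Answer: yes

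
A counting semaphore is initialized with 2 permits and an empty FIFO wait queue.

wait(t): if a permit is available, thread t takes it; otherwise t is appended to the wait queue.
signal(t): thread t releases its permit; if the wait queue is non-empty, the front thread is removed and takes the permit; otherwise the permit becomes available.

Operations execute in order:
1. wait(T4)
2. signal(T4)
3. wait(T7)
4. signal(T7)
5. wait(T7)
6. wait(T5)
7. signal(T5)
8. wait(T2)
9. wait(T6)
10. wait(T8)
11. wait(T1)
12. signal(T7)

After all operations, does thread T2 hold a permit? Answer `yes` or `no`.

Answer: yes

Derivation:
Step 1: wait(T4) -> count=1 queue=[] holders={T4}
Step 2: signal(T4) -> count=2 queue=[] holders={none}
Step 3: wait(T7) -> count=1 queue=[] holders={T7}
Step 4: signal(T7) -> count=2 queue=[] holders={none}
Step 5: wait(T7) -> count=1 queue=[] holders={T7}
Step 6: wait(T5) -> count=0 queue=[] holders={T5,T7}
Step 7: signal(T5) -> count=1 queue=[] holders={T7}
Step 8: wait(T2) -> count=0 queue=[] holders={T2,T7}
Step 9: wait(T6) -> count=0 queue=[T6] holders={T2,T7}
Step 10: wait(T8) -> count=0 queue=[T6,T8] holders={T2,T7}
Step 11: wait(T1) -> count=0 queue=[T6,T8,T1] holders={T2,T7}
Step 12: signal(T7) -> count=0 queue=[T8,T1] holders={T2,T6}
Final holders: {T2,T6} -> T2 in holders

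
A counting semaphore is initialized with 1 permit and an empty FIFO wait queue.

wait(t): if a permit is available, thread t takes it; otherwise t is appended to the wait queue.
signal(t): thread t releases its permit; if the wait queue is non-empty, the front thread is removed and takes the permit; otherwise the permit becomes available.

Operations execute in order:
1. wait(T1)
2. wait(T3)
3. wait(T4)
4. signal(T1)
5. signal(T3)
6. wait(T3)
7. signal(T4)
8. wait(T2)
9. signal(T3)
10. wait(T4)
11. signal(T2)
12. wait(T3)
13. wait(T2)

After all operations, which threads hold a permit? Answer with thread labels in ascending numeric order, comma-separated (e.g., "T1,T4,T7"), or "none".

Step 1: wait(T1) -> count=0 queue=[] holders={T1}
Step 2: wait(T3) -> count=0 queue=[T3] holders={T1}
Step 3: wait(T4) -> count=0 queue=[T3,T4] holders={T1}
Step 4: signal(T1) -> count=0 queue=[T4] holders={T3}
Step 5: signal(T3) -> count=0 queue=[] holders={T4}
Step 6: wait(T3) -> count=0 queue=[T3] holders={T4}
Step 7: signal(T4) -> count=0 queue=[] holders={T3}
Step 8: wait(T2) -> count=0 queue=[T2] holders={T3}
Step 9: signal(T3) -> count=0 queue=[] holders={T2}
Step 10: wait(T4) -> count=0 queue=[T4] holders={T2}
Step 11: signal(T2) -> count=0 queue=[] holders={T4}
Step 12: wait(T3) -> count=0 queue=[T3] holders={T4}
Step 13: wait(T2) -> count=0 queue=[T3,T2] holders={T4}
Final holders: T4

Answer: T4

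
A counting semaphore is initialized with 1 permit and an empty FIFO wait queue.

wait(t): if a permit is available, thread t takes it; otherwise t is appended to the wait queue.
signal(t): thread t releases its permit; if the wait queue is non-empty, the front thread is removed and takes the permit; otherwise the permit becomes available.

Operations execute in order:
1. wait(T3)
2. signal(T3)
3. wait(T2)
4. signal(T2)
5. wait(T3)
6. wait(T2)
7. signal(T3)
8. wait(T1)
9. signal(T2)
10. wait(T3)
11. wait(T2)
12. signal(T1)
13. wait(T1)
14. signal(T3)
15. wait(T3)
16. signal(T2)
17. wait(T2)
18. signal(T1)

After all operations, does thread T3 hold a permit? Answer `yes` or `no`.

Step 1: wait(T3) -> count=0 queue=[] holders={T3}
Step 2: signal(T3) -> count=1 queue=[] holders={none}
Step 3: wait(T2) -> count=0 queue=[] holders={T2}
Step 4: signal(T2) -> count=1 queue=[] holders={none}
Step 5: wait(T3) -> count=0 queue=[] holders={T3}
Step 6: wait(T2) -> count=0 queue=[T2] holders={T3}
Step 7: signal(T3) -> count=0 queue=[] holders={T2}
Step 8: wait(T1) -> count=0 queue=[T1] holders={T2}
Step 9: signal(T2) -> count=0 queue=[] holders={T1}
Step 10: wait(T3) -> count=0 queue=[T3] holders={T1}
Step 11: wait(T2) -> count=0 queue=[T3,T2] holders={T1}
Step 12: signal(T1) -> count=0 queue=[T2] holders={T3}
Step 13: wait(T1) -> count=0 queue=[T2,T1] holders={T3}
Step 14: signal(T3) -> count=0 queue=[T1] holders={T2}
Step 15: wait(T3) -> count=0 queue=[T1,T3] holders={T2}
Step 16: signal(T2) -> count=0 queue=[T3] holders={T1}
Step 17: wait(T2) -> count=0 queue=[T3,T2] holders={T1}
Step 18: signal(T1) -> count=0 queue=[T2] holders={T3}
Final holders: {T3} -> T3 in holders

Answer: yes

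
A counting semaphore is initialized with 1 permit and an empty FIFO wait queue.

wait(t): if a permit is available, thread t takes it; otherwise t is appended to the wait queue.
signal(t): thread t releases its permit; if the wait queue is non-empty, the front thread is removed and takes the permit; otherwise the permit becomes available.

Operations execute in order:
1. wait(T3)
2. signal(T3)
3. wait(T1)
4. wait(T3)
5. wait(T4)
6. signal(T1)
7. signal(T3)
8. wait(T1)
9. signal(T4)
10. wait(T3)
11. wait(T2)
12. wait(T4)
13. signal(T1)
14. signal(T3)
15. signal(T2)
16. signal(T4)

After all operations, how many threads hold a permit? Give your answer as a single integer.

Answer: 0

Derivation:
Step 1: wait(T3) -> count=0 queue=[] holders={T3}
Step 2: signal(T3) -> count=1 queue=[] holders={none}
Step 3: wait(T1) -> count=0 queue=[] holders={T1}
Step 4: wait(T3) -> count=0 queue=[T3] holders={T1}
Step 5: wait(T4) -> count=0 queue=[T3,T4] holders={T1}
Step 6: signal(T1) -> count=0 queue=[T4] holders={T3}
Step 7: signal(T3) -> count=0 queue=[] holders={T4}
Step 8: wait(T1) -> count=0 queue=[T1] holders={T4}
Step 9: signal(T4) -> count=0 queue=[] holders={T1}
Step 10: wait(T3) -> count=0 queue=[T3] holders={T1}
Step 11: wait(T2) -> count=0 queue=[T3,T2] holders={T1}
Step 12: wait(T4) -> count=0 queue=[T3,T2,T4] holders={T1}
Step 13: signal(T1) -> count=0 queue=[T2,T4] holders={T3}
Step 14: signal(T3) -> count=0 queue=[T4] holders={T2}
Step 15: signal(T2) -> count=0 queue=[] holders={T4}
Step 16: signal(T4) -> count=1 queue=[] holders={none}
Final holders: {none} -> 0 thread(s)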